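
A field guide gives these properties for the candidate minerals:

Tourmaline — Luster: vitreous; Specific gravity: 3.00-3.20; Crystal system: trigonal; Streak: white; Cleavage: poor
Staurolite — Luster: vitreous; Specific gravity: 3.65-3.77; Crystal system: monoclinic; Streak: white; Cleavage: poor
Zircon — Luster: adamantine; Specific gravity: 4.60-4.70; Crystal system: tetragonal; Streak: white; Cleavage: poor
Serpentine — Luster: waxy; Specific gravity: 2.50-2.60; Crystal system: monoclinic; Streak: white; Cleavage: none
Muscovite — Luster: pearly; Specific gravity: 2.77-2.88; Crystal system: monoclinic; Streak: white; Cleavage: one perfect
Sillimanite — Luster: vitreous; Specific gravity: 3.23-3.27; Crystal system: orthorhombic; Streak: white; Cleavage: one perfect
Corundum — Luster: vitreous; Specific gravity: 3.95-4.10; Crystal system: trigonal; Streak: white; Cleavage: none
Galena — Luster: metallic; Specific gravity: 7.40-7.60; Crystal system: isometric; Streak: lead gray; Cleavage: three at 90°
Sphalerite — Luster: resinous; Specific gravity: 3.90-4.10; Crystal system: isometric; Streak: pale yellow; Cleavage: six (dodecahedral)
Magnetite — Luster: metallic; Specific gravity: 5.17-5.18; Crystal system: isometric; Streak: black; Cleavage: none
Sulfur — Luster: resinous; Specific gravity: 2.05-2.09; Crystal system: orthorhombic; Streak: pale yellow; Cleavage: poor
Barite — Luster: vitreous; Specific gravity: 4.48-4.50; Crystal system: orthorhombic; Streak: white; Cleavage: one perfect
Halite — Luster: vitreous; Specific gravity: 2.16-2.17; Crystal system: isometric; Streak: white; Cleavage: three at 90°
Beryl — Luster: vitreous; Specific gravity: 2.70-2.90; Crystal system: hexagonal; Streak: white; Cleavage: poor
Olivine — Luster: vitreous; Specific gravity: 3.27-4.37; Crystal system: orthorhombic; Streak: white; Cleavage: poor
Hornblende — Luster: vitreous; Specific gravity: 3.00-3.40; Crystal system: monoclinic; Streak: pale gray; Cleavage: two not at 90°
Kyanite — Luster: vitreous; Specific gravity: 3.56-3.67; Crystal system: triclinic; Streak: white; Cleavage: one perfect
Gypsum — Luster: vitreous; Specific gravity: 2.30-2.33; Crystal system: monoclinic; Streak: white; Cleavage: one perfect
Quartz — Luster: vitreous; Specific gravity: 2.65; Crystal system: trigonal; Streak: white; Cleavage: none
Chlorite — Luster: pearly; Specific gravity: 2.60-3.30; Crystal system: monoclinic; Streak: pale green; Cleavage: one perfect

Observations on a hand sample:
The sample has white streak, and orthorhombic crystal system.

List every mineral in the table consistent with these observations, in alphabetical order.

Barite, Olivine, Sillimanite

White streak eliminates Galena, Sphalerite, Magnetite, Sulfur, Hornblende, Chlorite.
Orthorhombic crystal system — narrows the field to Sillimanite, Barite, Olivine.
Remaining candidates: Barite, Olivine, Sillimanite.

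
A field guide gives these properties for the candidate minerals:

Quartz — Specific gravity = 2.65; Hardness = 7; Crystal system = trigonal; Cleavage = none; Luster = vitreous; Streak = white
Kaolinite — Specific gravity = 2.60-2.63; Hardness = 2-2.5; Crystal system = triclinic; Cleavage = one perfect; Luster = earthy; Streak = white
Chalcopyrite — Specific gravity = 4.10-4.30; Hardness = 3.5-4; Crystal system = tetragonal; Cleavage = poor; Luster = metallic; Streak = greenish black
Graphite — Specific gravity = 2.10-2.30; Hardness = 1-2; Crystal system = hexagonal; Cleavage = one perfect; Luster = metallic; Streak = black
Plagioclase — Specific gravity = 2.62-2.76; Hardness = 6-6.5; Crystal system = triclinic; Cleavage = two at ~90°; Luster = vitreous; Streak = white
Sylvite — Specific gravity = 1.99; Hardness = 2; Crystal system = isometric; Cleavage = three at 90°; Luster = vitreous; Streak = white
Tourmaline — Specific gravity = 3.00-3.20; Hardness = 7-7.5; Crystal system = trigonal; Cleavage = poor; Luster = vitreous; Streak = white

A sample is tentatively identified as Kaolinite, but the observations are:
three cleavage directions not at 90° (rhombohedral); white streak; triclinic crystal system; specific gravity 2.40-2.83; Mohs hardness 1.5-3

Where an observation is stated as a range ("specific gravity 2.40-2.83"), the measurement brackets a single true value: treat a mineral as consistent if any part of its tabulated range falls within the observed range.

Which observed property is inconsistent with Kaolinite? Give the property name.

cleavage

Three cleavage directions not at 90° (rhombohedral): Kaolinite has cleavage one perfect — outside the reference range.
White streak: Kaolinite has white streak — matches.
Triclinic crystal system: Kaolinite has triclinic system — matches.
Specific gravity 2.40-2.83: Kaolinite has SG 2.60-2.63 — matches.
Mohs hardness 1.5-3: Kaolinite has hardness 2-2.5 — matches.
Only the cleavage is inconsistent.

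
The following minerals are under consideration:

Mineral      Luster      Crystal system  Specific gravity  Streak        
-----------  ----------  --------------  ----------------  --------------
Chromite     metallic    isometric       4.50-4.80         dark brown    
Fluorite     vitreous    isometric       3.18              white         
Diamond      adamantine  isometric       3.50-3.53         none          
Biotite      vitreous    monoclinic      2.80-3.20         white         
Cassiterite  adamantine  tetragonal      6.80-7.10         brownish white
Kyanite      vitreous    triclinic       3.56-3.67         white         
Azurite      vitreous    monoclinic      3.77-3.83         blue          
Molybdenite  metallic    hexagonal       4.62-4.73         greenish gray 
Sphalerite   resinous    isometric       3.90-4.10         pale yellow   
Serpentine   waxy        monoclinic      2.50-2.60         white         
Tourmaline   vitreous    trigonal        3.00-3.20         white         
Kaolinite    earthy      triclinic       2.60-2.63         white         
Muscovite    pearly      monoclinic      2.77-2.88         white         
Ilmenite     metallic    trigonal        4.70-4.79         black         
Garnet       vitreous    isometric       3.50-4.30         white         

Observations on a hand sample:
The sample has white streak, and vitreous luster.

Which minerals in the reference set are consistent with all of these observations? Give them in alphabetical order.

Biotite, Fluorite, Garnet, Kyanite, Tourmaline

White streak: narrows the field to Fluorite, Biotite, Kyanite, Serpentine, Tourmaline, Kaolinite, Muscovite, Garnet.
Vitreous luster excludes Serpentine, Kaolinite, Muscovite.
Consistent with every observation: Biotite, Fluorite, Garnet, Kyanite, Tourmaline.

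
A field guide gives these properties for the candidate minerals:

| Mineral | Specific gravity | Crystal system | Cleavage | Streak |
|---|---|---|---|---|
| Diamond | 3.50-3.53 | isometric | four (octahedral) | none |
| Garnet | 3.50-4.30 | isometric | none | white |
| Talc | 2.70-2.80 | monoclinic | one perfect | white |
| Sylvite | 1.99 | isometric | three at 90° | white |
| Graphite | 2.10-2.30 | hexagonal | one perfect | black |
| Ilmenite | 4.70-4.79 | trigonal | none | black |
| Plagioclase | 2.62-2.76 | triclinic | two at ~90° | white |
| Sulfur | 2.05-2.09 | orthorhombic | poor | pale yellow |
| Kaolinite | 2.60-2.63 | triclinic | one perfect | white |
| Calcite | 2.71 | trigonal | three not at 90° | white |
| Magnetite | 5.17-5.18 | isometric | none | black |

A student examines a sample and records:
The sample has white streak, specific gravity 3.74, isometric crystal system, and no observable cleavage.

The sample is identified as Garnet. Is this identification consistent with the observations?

White streak — is consistent with Garnet (white streak).
Specific gravity 3.74 — is consistent with Garnet (SG 3.50-4.30).
Isometric crystal system — is consistent with Garnet (isometric system).
No observable cleavage — is consistent with Garnet (cleavage none).
Every observed property is compatible with the reference values for Garnet.

Consistent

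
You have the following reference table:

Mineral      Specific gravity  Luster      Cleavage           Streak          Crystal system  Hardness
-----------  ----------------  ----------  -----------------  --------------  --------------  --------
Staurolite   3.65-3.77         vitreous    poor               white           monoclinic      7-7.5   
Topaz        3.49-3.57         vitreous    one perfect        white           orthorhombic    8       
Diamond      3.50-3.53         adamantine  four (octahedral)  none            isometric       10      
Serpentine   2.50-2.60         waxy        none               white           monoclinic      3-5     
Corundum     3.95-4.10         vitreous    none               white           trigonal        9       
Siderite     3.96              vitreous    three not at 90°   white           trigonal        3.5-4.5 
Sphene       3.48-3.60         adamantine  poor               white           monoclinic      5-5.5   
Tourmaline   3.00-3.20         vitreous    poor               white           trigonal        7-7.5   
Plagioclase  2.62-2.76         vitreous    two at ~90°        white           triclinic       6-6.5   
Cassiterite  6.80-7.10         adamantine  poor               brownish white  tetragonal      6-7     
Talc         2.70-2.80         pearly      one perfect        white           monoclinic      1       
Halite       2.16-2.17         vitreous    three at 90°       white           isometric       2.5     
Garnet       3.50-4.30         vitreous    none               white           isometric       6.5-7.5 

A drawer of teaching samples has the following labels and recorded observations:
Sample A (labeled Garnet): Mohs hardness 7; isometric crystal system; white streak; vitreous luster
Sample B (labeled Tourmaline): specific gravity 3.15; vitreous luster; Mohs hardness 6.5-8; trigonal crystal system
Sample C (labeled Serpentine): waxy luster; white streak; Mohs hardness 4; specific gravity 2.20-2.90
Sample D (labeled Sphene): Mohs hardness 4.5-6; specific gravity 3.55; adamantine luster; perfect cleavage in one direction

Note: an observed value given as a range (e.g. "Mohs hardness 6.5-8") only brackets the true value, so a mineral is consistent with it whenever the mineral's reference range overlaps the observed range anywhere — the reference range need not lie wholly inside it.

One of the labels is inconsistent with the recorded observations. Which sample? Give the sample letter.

D

Sample A: all recorded properties match Garnet.
Sample B: all recorded properties match Tourmaline.
Sample C: all recorded properties match Serpentine.
Sample D: perfect cleavage in one direction is outside the reference for Sphene (cleavage poor) — mislabeled.
The mislabeled specimen is D.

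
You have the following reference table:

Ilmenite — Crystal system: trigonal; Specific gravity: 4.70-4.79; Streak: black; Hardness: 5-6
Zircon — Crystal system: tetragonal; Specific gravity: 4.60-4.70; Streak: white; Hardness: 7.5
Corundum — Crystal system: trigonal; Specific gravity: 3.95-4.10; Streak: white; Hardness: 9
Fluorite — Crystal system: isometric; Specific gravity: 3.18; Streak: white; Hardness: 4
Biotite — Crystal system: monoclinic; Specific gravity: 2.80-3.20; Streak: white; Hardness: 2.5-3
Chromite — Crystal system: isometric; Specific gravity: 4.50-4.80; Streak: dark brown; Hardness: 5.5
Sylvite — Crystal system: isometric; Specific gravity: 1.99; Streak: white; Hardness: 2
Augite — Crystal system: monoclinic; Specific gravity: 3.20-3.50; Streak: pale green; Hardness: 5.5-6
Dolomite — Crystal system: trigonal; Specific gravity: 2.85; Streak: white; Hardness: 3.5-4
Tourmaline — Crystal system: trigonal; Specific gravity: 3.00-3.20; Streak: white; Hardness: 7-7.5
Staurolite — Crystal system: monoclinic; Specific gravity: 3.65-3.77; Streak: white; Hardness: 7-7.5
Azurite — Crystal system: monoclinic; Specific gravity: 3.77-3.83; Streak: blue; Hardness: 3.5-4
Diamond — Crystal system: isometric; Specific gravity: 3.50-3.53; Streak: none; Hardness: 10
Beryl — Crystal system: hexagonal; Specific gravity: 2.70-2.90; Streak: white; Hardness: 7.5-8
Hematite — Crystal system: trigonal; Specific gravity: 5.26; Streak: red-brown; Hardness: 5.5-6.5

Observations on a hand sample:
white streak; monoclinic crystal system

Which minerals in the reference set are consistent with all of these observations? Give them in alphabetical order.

Biotite, Staurolite

White streak eliminates Ilmenite, Chromite, Augite, Azurite, Diamond, Hematite.
Monoclinic crystal system — narrows the field to Biotite, Staurolite.
Remaining candidates: Biotite, Staurolite.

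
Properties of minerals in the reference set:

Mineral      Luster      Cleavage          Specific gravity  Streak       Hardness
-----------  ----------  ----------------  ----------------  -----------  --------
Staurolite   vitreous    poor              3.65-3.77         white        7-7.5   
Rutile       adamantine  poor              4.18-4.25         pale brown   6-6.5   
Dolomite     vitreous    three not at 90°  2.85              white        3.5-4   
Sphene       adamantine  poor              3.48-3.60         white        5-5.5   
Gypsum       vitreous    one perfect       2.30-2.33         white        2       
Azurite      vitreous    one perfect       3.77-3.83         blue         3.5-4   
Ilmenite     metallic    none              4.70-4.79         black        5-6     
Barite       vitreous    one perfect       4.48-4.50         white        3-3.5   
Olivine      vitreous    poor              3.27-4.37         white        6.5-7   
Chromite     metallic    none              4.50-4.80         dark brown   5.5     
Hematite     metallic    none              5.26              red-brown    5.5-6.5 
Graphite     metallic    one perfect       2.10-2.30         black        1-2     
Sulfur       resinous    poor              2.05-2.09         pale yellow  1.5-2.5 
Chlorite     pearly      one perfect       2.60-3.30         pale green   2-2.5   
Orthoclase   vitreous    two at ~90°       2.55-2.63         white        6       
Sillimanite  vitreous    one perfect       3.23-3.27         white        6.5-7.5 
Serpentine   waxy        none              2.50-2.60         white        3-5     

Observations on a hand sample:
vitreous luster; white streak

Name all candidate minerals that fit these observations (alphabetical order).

Vitreous luster — only Staurolite, Dolomite, Gypsum, Azurite, Barite, Olivine, Orthoclase, Sillimanite remain.
White streak excludes Azurite.
The minerals that satisfy all observations are Barite, Dolomite, Gypsum, Olivine, Orthoclase, Sillimanite, Staurolite.

Barite, Dolomite, Gypsum, Olivine, Orthoclase, Sillimanite, Staurolite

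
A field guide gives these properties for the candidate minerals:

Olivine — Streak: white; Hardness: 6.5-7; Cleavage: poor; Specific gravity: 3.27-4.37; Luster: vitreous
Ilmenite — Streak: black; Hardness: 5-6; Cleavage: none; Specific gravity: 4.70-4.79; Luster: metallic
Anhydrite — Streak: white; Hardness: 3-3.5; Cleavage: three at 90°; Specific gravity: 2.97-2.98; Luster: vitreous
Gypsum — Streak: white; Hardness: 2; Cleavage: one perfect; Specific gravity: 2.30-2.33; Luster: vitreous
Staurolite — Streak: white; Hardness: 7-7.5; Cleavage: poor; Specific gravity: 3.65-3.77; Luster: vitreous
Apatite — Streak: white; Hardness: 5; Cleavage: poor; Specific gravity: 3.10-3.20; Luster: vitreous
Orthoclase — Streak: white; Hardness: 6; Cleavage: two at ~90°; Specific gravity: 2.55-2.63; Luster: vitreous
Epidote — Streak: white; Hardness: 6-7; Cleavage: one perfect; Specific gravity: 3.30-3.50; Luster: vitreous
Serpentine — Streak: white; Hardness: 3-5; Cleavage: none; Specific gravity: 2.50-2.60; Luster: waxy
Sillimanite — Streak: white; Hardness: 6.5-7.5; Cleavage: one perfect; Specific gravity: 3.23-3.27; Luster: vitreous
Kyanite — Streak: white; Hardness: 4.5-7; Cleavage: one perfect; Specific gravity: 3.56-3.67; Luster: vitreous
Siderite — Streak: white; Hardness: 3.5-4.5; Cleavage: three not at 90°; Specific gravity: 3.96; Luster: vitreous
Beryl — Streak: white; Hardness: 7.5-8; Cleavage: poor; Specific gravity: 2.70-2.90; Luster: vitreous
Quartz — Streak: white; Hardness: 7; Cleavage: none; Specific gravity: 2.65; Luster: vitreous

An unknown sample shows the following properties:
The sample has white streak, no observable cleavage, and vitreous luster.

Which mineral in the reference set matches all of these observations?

Quartz

White streak excludes Ilmenite.
No observable cleavage — only Serpentine, Quartz remain.
Vitreous luster rules out Serpentine.
The only mineral consistent with every observation is Quartz.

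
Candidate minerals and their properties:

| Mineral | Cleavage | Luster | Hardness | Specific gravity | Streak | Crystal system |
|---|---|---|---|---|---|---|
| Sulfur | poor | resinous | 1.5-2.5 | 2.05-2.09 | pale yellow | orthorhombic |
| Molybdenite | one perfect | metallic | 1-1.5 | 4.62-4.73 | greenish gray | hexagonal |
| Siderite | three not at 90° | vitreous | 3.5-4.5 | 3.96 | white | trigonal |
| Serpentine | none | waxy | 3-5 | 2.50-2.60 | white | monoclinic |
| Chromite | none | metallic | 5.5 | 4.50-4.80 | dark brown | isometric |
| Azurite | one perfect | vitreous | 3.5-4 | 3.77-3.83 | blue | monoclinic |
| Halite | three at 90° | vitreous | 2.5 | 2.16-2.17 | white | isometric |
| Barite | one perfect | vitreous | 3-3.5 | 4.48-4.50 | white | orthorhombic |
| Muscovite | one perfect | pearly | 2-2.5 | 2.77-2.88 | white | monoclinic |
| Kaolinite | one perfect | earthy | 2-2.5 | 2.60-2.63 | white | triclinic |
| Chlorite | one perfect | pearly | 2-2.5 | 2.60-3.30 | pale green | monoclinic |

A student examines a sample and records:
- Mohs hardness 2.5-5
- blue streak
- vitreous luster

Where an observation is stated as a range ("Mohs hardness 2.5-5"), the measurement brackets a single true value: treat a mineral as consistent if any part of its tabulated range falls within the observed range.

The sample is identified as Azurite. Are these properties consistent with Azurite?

Consistent

Mohs hardness 2.5-5 — matches Azurite (hardness 3.5-4).
Blue streak — matches Azurite (blue streak).
Vitreous luster — matches Azurite (vitreous luster).
Nothing contradicts Azurite.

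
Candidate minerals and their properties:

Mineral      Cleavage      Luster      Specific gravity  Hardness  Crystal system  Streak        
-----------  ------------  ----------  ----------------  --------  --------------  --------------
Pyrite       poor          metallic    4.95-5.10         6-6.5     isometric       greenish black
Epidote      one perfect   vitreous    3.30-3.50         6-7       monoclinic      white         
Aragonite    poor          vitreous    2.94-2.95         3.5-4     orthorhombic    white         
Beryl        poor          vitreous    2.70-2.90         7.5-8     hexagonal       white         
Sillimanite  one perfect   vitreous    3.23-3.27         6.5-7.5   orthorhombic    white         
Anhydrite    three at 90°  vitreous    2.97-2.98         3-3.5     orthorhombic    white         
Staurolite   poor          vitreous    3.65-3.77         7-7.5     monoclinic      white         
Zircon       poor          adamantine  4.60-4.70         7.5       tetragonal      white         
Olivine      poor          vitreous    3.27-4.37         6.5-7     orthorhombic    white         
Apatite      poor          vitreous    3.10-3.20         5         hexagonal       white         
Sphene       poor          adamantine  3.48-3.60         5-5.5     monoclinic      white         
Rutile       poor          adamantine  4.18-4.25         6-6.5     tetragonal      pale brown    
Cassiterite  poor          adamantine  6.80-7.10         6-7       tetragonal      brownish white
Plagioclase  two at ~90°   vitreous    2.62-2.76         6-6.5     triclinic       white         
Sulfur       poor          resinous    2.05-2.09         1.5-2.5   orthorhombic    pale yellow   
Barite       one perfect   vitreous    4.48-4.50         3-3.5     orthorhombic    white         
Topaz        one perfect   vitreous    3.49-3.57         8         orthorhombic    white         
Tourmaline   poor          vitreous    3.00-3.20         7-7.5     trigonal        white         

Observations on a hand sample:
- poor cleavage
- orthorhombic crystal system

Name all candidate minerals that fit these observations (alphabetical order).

Poor cleavage eliminates Epidote, Sillimanite, Anhydrite, Plagioclase, Barite, Topaz.
Orthorhombic crystal system — leaves Aragonite, Olivine, Sulfur.
The minerals that satisfy all observations are Aragonite, Olivine, Sulfur.

Aragonite, Olivine, Sulfur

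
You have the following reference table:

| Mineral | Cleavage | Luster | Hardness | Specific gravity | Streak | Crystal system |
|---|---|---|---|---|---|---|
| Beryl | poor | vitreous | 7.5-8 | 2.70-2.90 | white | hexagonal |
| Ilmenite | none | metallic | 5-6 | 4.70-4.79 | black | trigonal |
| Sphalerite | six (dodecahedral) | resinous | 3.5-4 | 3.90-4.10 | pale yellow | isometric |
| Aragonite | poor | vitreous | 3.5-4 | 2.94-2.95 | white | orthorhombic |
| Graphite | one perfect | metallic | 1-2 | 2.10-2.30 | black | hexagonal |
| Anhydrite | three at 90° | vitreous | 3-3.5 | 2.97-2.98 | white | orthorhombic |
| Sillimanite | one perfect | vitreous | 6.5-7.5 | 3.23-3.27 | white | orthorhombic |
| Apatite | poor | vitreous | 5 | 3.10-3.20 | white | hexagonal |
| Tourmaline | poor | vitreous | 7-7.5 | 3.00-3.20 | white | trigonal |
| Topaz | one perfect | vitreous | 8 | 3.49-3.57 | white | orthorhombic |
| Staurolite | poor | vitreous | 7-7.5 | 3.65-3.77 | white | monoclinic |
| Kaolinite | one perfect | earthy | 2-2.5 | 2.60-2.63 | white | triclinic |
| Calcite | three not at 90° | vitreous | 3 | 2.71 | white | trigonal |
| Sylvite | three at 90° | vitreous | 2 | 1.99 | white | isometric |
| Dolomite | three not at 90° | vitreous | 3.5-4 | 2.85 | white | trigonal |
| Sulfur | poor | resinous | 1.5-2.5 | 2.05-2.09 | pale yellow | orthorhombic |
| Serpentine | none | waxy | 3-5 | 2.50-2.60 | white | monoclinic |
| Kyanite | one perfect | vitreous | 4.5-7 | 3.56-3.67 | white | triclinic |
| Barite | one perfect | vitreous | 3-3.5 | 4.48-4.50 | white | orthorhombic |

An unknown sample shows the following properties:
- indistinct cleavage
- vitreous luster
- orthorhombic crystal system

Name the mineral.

Aragonite

Indistinct cleavage — only Beryl, Aragonite, Apatite, Tourmaline, Staurolite, Sulfur remain.
Vitreous luster eliminates Sulfur.
Orthorhombic crystal system — narrows the field to Aragonite.
The only mineral consistent with every observation is Aragonite.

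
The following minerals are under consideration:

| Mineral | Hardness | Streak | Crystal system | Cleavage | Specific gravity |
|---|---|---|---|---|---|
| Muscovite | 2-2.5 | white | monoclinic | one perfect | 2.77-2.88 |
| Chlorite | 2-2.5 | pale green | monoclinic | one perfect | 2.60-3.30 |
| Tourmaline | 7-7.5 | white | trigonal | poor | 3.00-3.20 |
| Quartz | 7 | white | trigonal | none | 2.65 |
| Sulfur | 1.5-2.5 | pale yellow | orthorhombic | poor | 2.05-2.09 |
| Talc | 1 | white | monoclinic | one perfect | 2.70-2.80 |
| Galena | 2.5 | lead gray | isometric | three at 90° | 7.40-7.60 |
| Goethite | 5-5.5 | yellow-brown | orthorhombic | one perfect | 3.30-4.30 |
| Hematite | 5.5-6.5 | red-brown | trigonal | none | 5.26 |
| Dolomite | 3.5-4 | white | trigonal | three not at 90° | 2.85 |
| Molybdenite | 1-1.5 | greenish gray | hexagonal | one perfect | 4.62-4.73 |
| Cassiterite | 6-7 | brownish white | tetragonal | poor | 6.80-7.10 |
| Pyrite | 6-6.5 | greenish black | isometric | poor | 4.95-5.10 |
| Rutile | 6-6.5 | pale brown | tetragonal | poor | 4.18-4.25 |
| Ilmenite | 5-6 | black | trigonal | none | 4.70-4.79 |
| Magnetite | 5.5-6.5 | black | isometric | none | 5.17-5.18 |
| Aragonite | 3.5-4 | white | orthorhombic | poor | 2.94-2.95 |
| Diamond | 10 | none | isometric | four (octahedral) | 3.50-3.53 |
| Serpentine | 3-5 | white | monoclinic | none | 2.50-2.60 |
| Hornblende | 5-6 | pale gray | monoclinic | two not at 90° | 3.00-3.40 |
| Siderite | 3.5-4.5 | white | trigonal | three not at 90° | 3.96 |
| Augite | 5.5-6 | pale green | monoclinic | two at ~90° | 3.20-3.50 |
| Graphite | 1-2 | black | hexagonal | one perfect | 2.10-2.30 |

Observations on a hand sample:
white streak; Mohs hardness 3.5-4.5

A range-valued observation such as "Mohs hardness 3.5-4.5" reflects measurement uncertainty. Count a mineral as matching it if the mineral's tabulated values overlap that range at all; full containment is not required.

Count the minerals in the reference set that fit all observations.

4

White streak — narrows the field to Muscovite, Tourmaline, Quartz, Talc, Dolomite, Aragonite, Serpentine, Siderite.
Mohs hardness 3.5-4.5 excludes Muscovite, Tourmaline, Quartz, Talc.
Remaining candidates: Aragonite, Dolomite, Serpentine, Siderite.
That is 4 minerals.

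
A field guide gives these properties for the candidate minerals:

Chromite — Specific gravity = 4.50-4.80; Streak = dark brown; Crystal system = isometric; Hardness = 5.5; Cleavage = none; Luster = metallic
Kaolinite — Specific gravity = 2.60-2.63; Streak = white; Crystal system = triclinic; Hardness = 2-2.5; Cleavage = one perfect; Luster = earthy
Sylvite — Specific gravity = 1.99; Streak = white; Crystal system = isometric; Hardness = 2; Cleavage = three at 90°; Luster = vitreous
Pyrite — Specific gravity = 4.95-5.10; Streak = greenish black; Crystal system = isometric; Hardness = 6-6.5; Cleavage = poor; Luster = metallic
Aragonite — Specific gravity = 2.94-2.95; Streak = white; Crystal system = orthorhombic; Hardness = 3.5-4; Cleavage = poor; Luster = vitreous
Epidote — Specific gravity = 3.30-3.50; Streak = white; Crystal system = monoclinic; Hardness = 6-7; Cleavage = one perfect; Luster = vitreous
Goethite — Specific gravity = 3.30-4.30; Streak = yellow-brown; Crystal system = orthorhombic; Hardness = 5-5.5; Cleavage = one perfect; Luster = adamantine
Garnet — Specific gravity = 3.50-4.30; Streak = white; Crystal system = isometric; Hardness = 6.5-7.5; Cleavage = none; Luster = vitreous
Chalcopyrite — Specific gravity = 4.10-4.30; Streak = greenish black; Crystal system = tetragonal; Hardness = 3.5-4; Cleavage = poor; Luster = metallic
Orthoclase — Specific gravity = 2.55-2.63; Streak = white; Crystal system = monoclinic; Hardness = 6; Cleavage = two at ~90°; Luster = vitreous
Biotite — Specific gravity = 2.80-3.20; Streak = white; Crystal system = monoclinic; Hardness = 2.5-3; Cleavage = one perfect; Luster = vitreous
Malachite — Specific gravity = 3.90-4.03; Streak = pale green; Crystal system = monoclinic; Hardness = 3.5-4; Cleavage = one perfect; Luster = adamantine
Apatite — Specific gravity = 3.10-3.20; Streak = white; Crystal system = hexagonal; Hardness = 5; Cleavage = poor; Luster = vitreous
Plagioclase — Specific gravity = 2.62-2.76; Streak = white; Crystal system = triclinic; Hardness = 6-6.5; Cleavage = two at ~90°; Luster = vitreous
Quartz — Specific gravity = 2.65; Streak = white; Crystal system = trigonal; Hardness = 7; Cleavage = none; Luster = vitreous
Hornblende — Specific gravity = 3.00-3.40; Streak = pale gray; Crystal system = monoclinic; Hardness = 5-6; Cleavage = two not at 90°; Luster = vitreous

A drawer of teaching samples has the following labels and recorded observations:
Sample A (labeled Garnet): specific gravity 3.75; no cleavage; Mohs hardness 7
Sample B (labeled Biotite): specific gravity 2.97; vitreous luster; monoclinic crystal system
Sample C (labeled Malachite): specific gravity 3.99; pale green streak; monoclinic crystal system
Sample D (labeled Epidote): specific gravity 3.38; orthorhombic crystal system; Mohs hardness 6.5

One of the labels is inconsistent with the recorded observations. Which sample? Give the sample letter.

Sample A: every observation is compatible with the reference values for Garnet.
Sample B: every observation is compatible with the reference values for Biotite.
Sample C: every observation is compatible with the reference values for Malachite.
Sample D: Epidote has monoclinic system, but the record shows orthorhombic crystal system — this label is wrong.
Sample D is the mislabeled one.

D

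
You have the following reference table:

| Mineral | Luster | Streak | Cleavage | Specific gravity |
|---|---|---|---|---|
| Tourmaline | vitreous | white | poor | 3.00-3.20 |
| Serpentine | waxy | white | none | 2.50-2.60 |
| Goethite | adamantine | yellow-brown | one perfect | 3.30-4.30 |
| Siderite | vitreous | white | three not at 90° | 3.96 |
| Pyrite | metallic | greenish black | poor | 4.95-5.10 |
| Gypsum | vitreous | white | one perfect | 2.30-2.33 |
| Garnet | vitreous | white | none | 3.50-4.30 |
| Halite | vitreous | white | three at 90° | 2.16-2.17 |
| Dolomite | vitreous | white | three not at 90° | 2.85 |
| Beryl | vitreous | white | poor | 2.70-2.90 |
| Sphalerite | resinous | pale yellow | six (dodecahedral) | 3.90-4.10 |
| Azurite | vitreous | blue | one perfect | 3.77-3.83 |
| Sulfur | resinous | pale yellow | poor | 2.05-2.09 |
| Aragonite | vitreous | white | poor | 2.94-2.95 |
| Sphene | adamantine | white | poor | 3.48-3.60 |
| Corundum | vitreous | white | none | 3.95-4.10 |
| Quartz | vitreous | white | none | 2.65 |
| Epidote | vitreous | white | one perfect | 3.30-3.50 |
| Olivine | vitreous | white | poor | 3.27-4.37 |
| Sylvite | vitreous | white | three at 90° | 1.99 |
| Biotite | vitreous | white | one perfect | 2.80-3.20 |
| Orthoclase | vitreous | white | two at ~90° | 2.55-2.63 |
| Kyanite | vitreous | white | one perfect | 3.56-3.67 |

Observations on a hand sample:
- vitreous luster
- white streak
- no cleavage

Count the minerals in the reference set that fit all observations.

Vitreous luster excludes Serpentine, Goethite, Pyrite, Sphalerite, Sulfur, Sphene.
White streak excludes Azurite.
No cleavage: Garnet, Corundum, Quartz remain.
The minerals that satisfy all observations are Corundum, Garnet, Quartz.
That is 3 minerals.

3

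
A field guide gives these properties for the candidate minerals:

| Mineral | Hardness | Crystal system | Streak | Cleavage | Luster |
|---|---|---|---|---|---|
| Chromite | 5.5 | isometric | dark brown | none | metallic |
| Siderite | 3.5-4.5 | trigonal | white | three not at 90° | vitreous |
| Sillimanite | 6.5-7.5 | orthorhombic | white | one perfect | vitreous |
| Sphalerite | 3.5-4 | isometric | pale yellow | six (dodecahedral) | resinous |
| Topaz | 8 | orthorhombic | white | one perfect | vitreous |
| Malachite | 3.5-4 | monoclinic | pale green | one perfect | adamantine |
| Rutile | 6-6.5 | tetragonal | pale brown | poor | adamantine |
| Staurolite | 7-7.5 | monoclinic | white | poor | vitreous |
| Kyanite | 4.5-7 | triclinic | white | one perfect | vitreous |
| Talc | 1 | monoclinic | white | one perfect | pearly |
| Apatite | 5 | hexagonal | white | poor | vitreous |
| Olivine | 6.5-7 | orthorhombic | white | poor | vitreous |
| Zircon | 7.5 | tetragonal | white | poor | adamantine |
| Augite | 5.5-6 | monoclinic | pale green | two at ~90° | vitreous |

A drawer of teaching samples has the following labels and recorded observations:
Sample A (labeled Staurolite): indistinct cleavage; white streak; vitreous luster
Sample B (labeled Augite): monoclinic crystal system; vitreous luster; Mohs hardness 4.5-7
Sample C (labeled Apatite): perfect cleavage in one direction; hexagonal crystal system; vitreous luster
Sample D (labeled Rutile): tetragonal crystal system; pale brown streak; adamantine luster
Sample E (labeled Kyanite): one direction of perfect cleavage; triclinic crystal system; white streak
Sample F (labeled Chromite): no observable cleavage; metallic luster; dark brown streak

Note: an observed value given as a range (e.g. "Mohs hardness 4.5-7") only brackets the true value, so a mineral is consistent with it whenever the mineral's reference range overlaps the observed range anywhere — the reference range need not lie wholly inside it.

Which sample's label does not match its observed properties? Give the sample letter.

Sample A: every observation is compatible with the reference values for Staurolite.
Sample B: every observation is compatible with the reference values for Augite.
Sample C: Apatite has cleavage poor, but the record shows perfect cleavage in one direction — this label is wrong.
Sample D: every observation is compatible with the reference values for Rutile.
Sample E: every observation is compatible with the reference values for Kyanite.
Sample F: every observation is compatible with the reference values for Chromite.
Only sample C is inconsistent with its label.

C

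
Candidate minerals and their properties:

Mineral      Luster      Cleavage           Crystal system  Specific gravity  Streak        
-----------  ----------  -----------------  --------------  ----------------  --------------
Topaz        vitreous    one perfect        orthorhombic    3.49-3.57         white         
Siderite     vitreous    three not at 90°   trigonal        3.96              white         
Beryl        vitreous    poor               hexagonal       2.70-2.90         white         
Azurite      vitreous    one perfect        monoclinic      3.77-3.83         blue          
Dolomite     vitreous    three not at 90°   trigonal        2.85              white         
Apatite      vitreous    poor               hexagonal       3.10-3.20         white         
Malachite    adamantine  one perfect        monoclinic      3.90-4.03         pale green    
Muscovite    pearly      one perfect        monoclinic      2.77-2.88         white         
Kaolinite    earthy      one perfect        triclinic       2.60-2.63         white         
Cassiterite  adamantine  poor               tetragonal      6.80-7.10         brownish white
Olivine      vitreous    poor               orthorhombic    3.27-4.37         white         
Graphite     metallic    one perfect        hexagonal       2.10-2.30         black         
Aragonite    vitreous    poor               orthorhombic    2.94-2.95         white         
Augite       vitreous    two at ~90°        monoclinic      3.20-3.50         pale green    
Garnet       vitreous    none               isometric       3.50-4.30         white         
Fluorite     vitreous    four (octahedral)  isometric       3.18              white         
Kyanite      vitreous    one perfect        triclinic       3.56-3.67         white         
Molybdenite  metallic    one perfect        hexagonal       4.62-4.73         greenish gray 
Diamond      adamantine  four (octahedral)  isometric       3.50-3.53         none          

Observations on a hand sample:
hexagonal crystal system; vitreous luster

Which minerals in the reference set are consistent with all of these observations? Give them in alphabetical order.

Hexagonal crystal system — narrows the field to Beryl, Apatite, Graphite, Molybdenite.
Vitreous luster eliminates Graphite, Molybdenite.
The minerals that satisfy all observations are Apatite, Beryl.

Apatite, Beryl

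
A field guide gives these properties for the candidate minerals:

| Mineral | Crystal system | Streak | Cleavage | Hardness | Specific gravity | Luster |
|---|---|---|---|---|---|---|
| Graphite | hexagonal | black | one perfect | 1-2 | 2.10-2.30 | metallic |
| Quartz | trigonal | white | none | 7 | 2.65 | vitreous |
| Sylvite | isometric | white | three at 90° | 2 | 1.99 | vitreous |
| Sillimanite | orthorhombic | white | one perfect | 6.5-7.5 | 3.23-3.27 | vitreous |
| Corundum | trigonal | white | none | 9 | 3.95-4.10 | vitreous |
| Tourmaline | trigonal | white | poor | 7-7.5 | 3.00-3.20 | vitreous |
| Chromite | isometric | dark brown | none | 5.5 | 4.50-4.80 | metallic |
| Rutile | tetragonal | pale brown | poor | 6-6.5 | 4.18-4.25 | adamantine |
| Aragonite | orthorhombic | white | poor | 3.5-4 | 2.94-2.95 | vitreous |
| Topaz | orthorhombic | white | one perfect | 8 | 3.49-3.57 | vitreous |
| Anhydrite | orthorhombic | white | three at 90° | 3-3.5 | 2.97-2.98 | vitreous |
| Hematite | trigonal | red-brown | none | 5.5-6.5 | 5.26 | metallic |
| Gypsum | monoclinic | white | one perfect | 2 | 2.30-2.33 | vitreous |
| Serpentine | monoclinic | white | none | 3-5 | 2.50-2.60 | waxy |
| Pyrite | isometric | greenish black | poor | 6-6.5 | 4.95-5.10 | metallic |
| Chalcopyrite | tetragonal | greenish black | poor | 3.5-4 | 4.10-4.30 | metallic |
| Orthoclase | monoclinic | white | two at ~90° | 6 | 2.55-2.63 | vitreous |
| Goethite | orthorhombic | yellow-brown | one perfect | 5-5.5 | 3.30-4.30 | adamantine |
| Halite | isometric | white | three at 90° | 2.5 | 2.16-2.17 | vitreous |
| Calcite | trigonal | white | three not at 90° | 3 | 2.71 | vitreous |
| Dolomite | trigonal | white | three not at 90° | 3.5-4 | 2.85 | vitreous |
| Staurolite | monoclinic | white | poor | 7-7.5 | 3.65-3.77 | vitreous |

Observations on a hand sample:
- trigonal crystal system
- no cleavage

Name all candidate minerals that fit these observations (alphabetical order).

Corundum, Hematite, Quartz

Trigonal crystal system: narrows the field to Quartz, Corundum, Tourmaline, Hematite, Calcite, Dolomite.
No cleavage is inconsistent with Tourmaline, Calcite, Dolomite.
Remaining candidates: Corundum, Hematite, Quartz.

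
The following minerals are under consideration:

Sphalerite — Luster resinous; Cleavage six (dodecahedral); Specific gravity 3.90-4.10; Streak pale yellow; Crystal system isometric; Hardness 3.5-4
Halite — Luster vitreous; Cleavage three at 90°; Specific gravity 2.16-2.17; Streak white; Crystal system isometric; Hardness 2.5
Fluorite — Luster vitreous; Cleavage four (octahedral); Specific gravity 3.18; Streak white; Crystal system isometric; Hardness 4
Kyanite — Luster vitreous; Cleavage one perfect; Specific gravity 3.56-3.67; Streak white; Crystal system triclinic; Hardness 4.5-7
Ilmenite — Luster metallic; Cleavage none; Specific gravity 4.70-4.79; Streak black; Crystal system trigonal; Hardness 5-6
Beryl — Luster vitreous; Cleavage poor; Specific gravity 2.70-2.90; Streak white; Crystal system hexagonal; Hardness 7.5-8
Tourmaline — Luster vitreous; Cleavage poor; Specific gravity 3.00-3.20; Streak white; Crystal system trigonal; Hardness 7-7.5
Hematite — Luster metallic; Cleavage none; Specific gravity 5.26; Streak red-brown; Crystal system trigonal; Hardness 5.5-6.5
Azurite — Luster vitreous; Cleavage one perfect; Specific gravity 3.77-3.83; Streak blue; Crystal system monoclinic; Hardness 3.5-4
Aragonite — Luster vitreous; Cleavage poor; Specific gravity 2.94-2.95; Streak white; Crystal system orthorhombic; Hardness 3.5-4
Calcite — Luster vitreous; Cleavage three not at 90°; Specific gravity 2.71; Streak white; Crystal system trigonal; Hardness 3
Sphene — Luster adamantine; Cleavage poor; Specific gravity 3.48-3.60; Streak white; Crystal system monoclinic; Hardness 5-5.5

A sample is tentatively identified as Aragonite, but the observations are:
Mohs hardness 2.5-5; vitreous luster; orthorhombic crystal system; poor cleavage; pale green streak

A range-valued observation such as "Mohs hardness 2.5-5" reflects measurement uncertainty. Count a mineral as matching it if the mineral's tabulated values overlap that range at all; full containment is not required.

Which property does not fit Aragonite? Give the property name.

streak

Mohs hardness 2.5-5: Aragonite has hardness 3.5-4 — matches.
Vitreous luster: Aragonite has vitreous luster — matches.
Orthorhombic crystal system: Aragonite has orthorhombic system — matches.
Poor cleavage: Aragonite has cleavage poor — matches.
Pale green streak: Aragonite has white streak — does not match.
Only the streak is inconsistent.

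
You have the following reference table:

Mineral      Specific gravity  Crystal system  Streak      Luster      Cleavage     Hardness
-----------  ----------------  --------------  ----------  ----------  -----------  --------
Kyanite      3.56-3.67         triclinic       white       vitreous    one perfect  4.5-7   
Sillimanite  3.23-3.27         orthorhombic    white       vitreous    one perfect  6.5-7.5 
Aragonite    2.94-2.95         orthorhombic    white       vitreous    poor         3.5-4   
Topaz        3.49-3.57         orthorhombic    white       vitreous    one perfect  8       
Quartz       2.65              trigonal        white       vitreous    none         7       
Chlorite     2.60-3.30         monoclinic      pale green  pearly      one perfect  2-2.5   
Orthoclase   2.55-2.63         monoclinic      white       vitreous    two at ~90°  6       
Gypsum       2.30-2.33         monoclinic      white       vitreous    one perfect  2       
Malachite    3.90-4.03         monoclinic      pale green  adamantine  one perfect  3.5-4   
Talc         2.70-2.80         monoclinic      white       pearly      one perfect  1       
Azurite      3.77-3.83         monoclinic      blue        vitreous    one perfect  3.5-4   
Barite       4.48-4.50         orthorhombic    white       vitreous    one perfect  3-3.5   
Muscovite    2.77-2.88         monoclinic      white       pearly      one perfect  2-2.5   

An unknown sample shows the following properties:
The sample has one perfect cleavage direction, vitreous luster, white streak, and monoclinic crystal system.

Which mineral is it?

Gypsum

One perfect cleavage direction rules out Aragonite, Quartz, Orthoclase.
Vitreous luster eliminates Chlorite, Malachite, Talc, Muscovite.
White streak rules out Azurite.
Monoclinic crystal system: only Gypsum remains.
The only mineral consistent with every observation is Gypsum.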